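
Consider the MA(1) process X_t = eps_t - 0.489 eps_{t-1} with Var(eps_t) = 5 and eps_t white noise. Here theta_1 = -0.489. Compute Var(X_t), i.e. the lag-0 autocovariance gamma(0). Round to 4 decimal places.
\gamma(0) = 6.1956

For an MA(q) process X_t = eps_t + sum_i theta_i eps_{t-i} with
Var(eps_t) = sigma^2, the variance is
  gamma(0) = sigma^2 * (1 + sum_i theta_i^2).
  sum_i theta_i^2 = (-0.489)^2 = 0.239121.
  gamma(0) = 5 * (1 + 0.239121) = 5 * 1.239121 = 6.195605, which rounds to 6.1956.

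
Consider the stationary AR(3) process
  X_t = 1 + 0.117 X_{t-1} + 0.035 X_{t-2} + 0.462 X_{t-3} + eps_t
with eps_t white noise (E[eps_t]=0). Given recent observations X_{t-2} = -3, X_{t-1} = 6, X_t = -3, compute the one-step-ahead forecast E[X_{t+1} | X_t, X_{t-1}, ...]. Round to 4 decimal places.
E[X_{t+1} \mid \mathcal F_t] = -0.5270

For an AR(p) model X_t = c + sum_i phi_i X_{t-i} + eps_t, the
one-step-ahead conditional mean is
  E[X_{t+1} | X_t, ...] = c + sum_i phi_i X_{t+1-i}.
Substitute known values:
  E[X_{t+1} | ...] = 1 + (0.117) * (-3) + (0.035) * (6) + (0.462) * (-3)
                   = -0.5270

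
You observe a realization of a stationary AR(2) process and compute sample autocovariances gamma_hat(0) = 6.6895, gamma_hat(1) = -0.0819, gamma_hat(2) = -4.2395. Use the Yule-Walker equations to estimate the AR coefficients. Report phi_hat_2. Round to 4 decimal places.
\hat\phi_{2} = -0.6340

The Yule-Walker equations for an AR(p) process read, in matrix form,
  Gamma_p phi = r_p,   with   (Gamma_p)_{ij} = gamma(|i - j|),
                       (r_p)_i = gamma(i),   i,j = 1..p.
Substitute the sample gammas (Toeplitz matrix and right-hand side of size 2):
  Gamma_p = [[6.6895, -0.0819], [-0.0819, 6.6895]]
  r_p     = [-0.0819, -4.2395]
Written out:
  6.6895 phi_1 - 0.0819 phi_2 = -0.0819
  -0.0819 phi_1 + 6.6895 phi_2 = -4.2395
Solve by Cramer's rule:
  det = gamma(0)^2 - gamma(1)^2 = (6.6895)^2 - (-0.0819)^2 = 44.74941025 - 0.00670761 = 44.74270264
  phi_hat_1 = [gamma(1) gamma(0) - gamma(1) gamma(2)] / det = [(-0.0819)(6.6895) - (-0.0819)(-4.2395)] / 44.74270264 = -0.8950851 / 44.74270264 = -0.02
  phi_hat_2 = [gamma(0) gamma(2) - gamma(1)^2] / det = [(6.6895)(-4.2395) - (-0.0819)^2] / 44.74270264 = -28.36684286 / 44.74270264 = -0.634
So phi_hat = [-0.0200, -0.6340].
Therefore phi_hat_2 = -0.6340.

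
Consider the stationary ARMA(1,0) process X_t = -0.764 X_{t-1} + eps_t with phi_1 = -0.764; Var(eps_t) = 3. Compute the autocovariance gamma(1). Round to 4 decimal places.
\gamma(1) = -5.5056

Multiply the model equation by X_{t-k} and take expectations. With theta_0 = psi_0 = 1 and psi_j the MA(infinity) weights, this gives
  gamma(k) - sum_i phi_i gamma(k-i) = c_k,
  c_k = sigma^2 * sum_{j=k..q} theta_j psi_{j-k}   (c_k = 0 for k > q),
using gamma(-m) = gamma(m).
Pure AR (q = 0): c_0 = sigma^2 = 3, c_k = 0 for k >= 1.
Equations for k = 0 and k = 1 (AR order 1):
  gamma(0) = phi_1 gamma(1) + c_0
  gamma(1) = phi_1 gamma(0) + c_1
Substituting the second into the first: gamma(0) (1 - phi_1^2) = c_0 + phi_1 c_1, so
  gamma(0) = c_0 / (1 - phi_1^2) = 3 / (1 - (-0.764)^2) = 3 / 0.416304 = 7.206272.
  gamma(1) = phi_1 gamma(0) = (-0.764)(7.206272) = -5.505592.
Therefore gamma(1) = -5.5056 (to 4 decimal places).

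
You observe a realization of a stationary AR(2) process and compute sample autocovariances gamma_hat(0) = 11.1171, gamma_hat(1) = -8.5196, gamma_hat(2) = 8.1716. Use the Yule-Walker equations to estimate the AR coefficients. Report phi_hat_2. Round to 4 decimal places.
\hat\phi_{2} = 0.3580

The Yule-Walker equations for an AR(p) process read, in matrix form,
  Gamma_p phi = r_p,   with   (Gamma_p)_{ij} = gamma(|i - j|),
                       (r_p)_i = gamma(i),   i,j = 1..p.
Substitute the sample gammas (Toeplitz matrix and right-hand side of size 2):
  Gamma_p = [[11.1171, -8.5196], [-8.5196, 11.1171]]
  r_p     = [-8.5196, 8.1716]
Written out:
  11.1171 phi_1 - 8.5196 phi_2 = -8.5196
  -8.5196 phi_1 + 11.1171 phi_2 = 8.1716
Solve by Cramer's rule:
  det = gamma(0)^2 - gamma(1)^2 = (11.1171)^2 - (-8.5196)^2 = 123.58991241 - 72.58358416 = 51.00632825
  phi_hat_1 = [gamma(1) gamma(0) - gamma(1) gamma(2)] / det = [(-8.5196)(11.1171) - (-8.5196)(8.1716)] / 51.00632825 = -25.0944818 / 51.00632825 = -0.492
  phi_hat_2 = [gamma(0) gamma(2) - gamma(1)^2] / det = [(11.1171)(8.1716) - (-8.5196)^2] / 51.00632825 = 18.2609102 / 51.00632825 = 0.358
So phi_hat = [-0.4920, 0.3580].
Therefore phi_hat_2 = 0.3580.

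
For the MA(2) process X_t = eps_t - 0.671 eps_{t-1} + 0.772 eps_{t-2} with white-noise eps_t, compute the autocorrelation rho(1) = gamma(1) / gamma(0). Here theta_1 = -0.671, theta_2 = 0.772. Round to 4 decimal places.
\rho(1) = -0.5811

For an MA(q) process with theta_0 = 1, the autocovariance is
  gamma(k) = sigma^2 * sum_{i=0..q-k} theta_i * theta_{i+k},
and rho(k) = gamma(k) / gamma(0). Sigma^2 cancels.
  numerator   = (1)*(-0.671) + (-0.671)*(0.772) = -1.189012.
  denominator = (1)^2 + (-0.671)^2 + (0.772)^2 = 2.046225.
  rho(1) = -1.189012 / 2.046225 = -0.5811.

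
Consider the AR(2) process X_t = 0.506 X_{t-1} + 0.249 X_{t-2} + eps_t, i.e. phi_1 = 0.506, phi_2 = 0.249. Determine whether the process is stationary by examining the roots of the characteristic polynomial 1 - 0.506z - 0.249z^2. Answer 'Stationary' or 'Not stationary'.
\text{Stationary}

The AR(p) characteristic polynomial is P(z) = 1 - 0.506z - 0.249z^2.
Stationarity requires all roots to lie outside the unit circle, i.e. |z| > 1 for every root.
Set 1 + (-0.506) z + (-0.249) z^2 = 0, i.e. a z^2 + b z + c = 0 with a = -0.249, b = -0.506, c = 1.
Discriminant D = b^2 - 4ac = (-0.506)^2 - 4*(-0.249)*1 = 0.256036 - (-0.996) = 1.252036.
D >= 0, so the roots are real: z = (-b +/- sqrt(D)) / (2a) = (0.506 +/- 1.118944) / (-0.498).
  z_1 = (0.506 + 1.118944) / (-0.498) = -3.2629,   |z_1| = 3.2629.
  z_2 = (0.506 - 1.118944) / (-0.498) = 1.2308,   |z_2| = 1.2308.
Moduli of all roots: 3.2629, 1.2308.
All moduli strictly greater than 1? Yes.
Verdict: Stationary.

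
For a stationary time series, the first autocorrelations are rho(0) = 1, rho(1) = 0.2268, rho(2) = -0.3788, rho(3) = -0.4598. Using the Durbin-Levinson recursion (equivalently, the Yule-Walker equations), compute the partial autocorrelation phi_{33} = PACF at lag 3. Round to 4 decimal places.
\phi_{33} = -0.3080

The PACF at lag k is phi_{kk}, the last component of the solution
to the Yule-Walker system G_k phi = r_k where
  (G_k)_{ij} = rho(|i - j|), (r_k)_i = rho(i), i,j = 1..k.
Equivalently, Durbin-Levinson gives phi_{kk} iteratively:
  phi_{11} = rho(1)
  phi_{kk} = [rho(k) - sum_{j=1..k-1} phi_{k-1,j} rho(k-j)]
            / [1 - sum_{j=1..k-1} phi_{k-1,j} rho(j)],
  phi_{k,j} = phi_{k-1,j} - phi_{kk} phi_{k-1,k-j},  j = 1..k-1.
Step k = 1:
  phi_11 = rho(1) = 0.2268.
Step k = 2:
  phi_22 = [rho(2) - phi_11 rho(1)] / [1 - phi_11 rho(1)] = [-0.3788 - (0.2268)(0.2268)] / [1 - (0.2268)(0.2268)]
         = -0.43023824 / 0.94856176 = -0.453569.
  Update: phi_21 = phi_11 - phi_22 phi_11 = 0.2268 - (-0.453569)(0.2268) = 0.329669.
Step k = 3:
  phi_33 = [rho(3) - phi_21 rho(2) - phi_22 rho(1)] / [1 - phi_21 rho(1) - phi_22 rho(2)]
    numerator   = -0.4598 - (0.329669)(-0.3788) - (-0.453569)(0.2268) = -0.23205175
    denominator = 1 - (0.329669)(0.2268) - (-0.453569)(-0.3788) = 0.75341902
  phi_33 = -0.23205175 / 0.75341902 = -0.308.
Therefore phi_{33} = -0.3080.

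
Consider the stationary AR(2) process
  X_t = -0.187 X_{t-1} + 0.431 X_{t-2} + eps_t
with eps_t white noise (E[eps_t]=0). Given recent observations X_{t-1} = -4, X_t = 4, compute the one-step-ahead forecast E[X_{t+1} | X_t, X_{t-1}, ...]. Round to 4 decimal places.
E[X_{t+1} \mid \mathcal F_t] = -2.4720

For an AR(p) model X_t = c + sum_i phi_i X_{t-i} + eps_t, the
one-step-ahead conditional mean is
  E[X_{t+1} | X_t, ...] = c + sum_i phi_i X_{t+1-i}.
Substitute known values:
  E[X_{t+1} | ...] = (-0.187) * (4) + (0.431) * (-4)
                   = -2.4720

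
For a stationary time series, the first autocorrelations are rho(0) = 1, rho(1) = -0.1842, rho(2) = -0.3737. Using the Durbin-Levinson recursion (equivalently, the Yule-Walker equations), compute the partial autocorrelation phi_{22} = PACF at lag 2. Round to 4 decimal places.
\phi_{22} = -0.4219

The PACF at lag k is phi_{kk}, the last component of the solution
to the Yule-Walker system G_k phi = r_k where
  (G_k)_{ij} = rho(|i - j|), (r_k)_i = rho(i), i,j = 1..k.
Equivalently, Durbin-Levinson gives phi_{kk} iteratively:
  phi_{11} = rho(1)
  phi_{kk} = [rho(k) - sum_{j=1..k-1} phi_{k-1,j} rho(k-j)]
            / [1 - sum_{j=1..k-1} phi_{k-1,j} rho(j)],
  phi_{k,j} = phi_{k-1,j} - phi_{kk} phi_{k-1,k-j},  j = 1..k-1.
Step k = 1:
  phi_11 = rho(1) = -0.1842.
Step k = 2:
  phi_22 = [rho(2) - phi_11 rho(1)] / [1 - phi_11 rho(1)] = [-0.3737 - (-0.1842)(-0.1842)] / [1 - (-0.1842)(-0.1842)]
         = -0.40762964 / 0.96607036 = -0.4219.
Therefore phi_{22} = -0.4219.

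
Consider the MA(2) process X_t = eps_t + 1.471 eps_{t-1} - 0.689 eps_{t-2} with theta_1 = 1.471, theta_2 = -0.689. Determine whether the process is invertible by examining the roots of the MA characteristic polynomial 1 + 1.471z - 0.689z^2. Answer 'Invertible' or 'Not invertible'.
\text{Not invertible}

The MA(q) characteristic polynomial is P(z) = 1 + 1.471z - 0.689z^2.
Invertibility requires all roots to lie outside the unit circle, i.e. |z| > 1 for every root.
Set 1 + (1.471) z + (-0.689) z^2 = 0, i.e. a z^2 + b z + c = 0 with a = -0.689, b = 1.471, c = 1.
Discriminant D = b^2 - 4ac = (1.471)^2 - 4*(-0.689)*1 = 2.163841 - (-2.756) = 4.919841.
D >= 0, so the roots are real: z = (-b +/- sqrt(D)) / (2a) = (-1.471 +/- 2.218071) / (-1.378).
  z_1 = (-1.471 + 2.218071) / (-1.378) = -0.5421,   |z_1| = 0.5421.
  z_2 = (-1.471 - 2.218071) / (-1.378) = 2.6771,   |z_2| = 2.6771.
Moduli of all roots: 0.5421, 2.6771.
All moduli strictly greater than 1? No.
Verdict: Not invertible.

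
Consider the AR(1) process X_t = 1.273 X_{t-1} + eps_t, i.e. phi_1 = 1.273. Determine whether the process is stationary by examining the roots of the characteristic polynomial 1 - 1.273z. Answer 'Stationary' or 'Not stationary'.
\text{Not stationary}

The AR(p) characteristic polynomial is P(z) = 1 - 1.273z.
Stationarity requires all roots to lie outside the unit circle, i.e. |z| > 1 for every root.
This is linear in z: 1 + (-1.273) z = 0  =>  z = -1/(-1.273) = 0.785546,  |z| = 0.785546.
Moduli of all roots: 0.7855.
All moduli strictly greater than 1? No.
Verdict: Not stationary.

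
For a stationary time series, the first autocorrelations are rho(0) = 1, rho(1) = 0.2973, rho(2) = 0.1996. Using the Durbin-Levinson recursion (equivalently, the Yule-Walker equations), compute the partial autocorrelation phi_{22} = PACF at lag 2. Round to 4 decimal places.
\phi_{22} = 0.1220

The PACF at lag k is phi_{kk}, the last component of the solution
to the Yule-Walker system G_k phi = r_k where
  (G_k)_{ij} = rho(|i - j|), (r_k)_i = rho(i), i,j = 1..k.
Equivalently, Durbin-Levinson gives phi_{kk} iteratively:
  phi_{11} = rho(1)
  phi_{kk} = [rho(k) - sum_{j=1..k-1} phi_{k-1,j} rho(k-j)]
            / [1 - sum_{j=1..k-1} phi_{k-1,j} rho(j)],
  phi_{k,j} = phi_{k-1,j} - phi_{kk} phi_{k-1,k-j},  j = 1..k-1.
Step k = 1:
  phi_11 = rho(1) = 0.2973.
Step k = 2:
  phi_22 = [rho(2) - phi_11 rho(1)] / [1 - phi_11 rho(1)] = [0.1996 - (0.2973)(0.2973)] / [1 - (0.2973)(0.2973)]
         = 0.11121271 / 0.91161271 = 0.122.
Therefore phi_{22} = 0.1220.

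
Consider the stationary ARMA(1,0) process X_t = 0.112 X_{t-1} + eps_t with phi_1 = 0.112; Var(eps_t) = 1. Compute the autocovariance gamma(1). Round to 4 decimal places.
\gamma(1) = 0.1134

Multiply the model equation by X_{t-k} and take expectations. With theta_0 = psi_0 = 1 and psi_j the MA(infinity) weights, this gives
  gamma(k) - sum_i phi_i gamma(k-i) = c_k,
  c_k = sigma^2 * sum_{j=k..q} theta_j psi_{j-k}   (c_k = 0 for k > q),
using gamma(-m) = gamma(m).
Pure AR (q = 0): c_0 = sigma^2 = 1, c_k = 0 for k >= 1.
Equations for k = 0 and k = 1 (AR order 1):
  gamma(0) = phi_1 gamma(1) + c_0
  gamma(1) = phi_1 gamma(0) + c_1
Substituting the second into the first: gamma(0) (1 - phi_1^2) = c_0 + phi_1 c_1, so
  gamma(0) = c_0 / (1 - phi_1^2) = 1 / (1 - (0.112)^2) = 1 / 0.987456 = 1.012703.
  gamma(1) = phi_1 gamma(0) = (0.112)(1.012703) = 0.113423.
Therefore gamma(1) = 0.1134 (to 4 decimal places).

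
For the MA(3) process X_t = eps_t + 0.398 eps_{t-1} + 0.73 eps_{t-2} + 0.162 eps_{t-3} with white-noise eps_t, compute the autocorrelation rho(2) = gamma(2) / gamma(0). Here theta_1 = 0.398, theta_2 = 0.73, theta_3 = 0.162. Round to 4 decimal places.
\rho(2) = 0.4626

For an MA(q) process with theta_0 = 1, the autocovariance is
  gamma(k) = sigma^2 * sum_{i=0..q-k} theta_i * theta_{i+k},
and rho(k) = gamma(k) / gamma(0). Sigma^2 cancels.
  numerator   = (1)*(0.73) + (0.398)*(0.162) = 0.794476.
  denominator = (1)^2 + (0.398)^2 + (0.73)^2 + (0.162)^2 = 1.717548.
  rho(2) = 0.794476 / 1.717548 = 0.4626.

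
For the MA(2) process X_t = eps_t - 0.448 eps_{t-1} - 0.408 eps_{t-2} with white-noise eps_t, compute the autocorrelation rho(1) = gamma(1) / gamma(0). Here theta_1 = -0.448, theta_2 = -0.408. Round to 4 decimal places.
\rho(1) = -0.1940

For an MA(q) process with theta_0 = 1, the autocovariance is
  gamma(k) = sigma^2 * sum_{i=0..q-k} theta_i * theta_{i+k},
and rho(k) = gamma(k) / gamma(0). Sigma^2 cancels.
  numerator   = (1)*(-0.448) + (-0.448)*(-0.408) = -0.265216.
  denominator = (1)^2 + (-0.448)^2 + (-0.408)^2 = 1.367168.
  rho(1) = -0.265216 / 1.367168 = -0.1940.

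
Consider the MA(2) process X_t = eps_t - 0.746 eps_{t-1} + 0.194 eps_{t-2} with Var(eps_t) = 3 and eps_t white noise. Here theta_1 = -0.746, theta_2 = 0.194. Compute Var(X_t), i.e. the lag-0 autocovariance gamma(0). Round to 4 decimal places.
\gamma(0) = 4.7825

For an MA(q) process X_t = eps_t + sum_i theta_i eps_{t-i} with
Var(eps_t) = sigma^2, the variance is
  gamma(0) = sigma^2 * (1 + sum_i theta_i^2).
  sum_i theta_i^2 = (-0.746)^2 + (0.194)^2 = 0.556516 + 0.037636 = 0.594152.
  gamma(0) = 3 * (1 + 0.594152) = 3 * 1.594152 = 4.782456, which rounds to 4.7825.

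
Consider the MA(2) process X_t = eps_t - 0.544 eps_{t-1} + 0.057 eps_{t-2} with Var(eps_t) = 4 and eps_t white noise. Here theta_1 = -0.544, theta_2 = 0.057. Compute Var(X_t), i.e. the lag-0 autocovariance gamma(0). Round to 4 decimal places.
\gamma(0) = 5.1967

For an MA(q) process X_t = eps_t + sum_i theta_i eps_{t-i} with
Var(eps_t) = sigma^2, the variance is
  gamma(0) = sigma^2 * (1 + sum_i theta_i^2).
  sum_i theta_i^2 = (-0.544)^2 + (0.057)^2 = 0.295936 + 0.003249 = 0.299185.
  gamma(0) = 4 * (1 + 0.299185) = 4 * 1.299185 = 5.19674, which rounds to 5.1967.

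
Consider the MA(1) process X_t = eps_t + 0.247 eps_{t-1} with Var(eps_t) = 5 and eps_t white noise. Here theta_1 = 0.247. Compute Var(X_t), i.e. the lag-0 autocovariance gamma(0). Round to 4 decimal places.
\gamma(0) = 5.3050

For an MA(q) process X_t = eps_t + sum_i theta_i eps_{t-i} with
Var(eps_t) = sigma^2, the variance is
  gamma(0) = sigma^2 * (1 + sum_i theta_i^2).
  sum_i theta_i^2 = (0.247)^2 = 0.061009.
  gamma(0) = 5 * (1 + 0.061009) = 5 * 1.061009 = 5.305045, which rounds to 5.3050.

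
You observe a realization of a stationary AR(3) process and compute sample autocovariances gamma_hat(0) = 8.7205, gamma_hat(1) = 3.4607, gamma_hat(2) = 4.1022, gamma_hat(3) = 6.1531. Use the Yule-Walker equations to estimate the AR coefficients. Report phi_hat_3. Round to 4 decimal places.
\hat\phi_{3} = 0.6070

The Yule-Walker equations for an AR(p) process read, in matrix form,
  Gamma_p phi = r_p,   with   (Gamma_p)_{ij} = gamma(|i - j|),
                       (r_p)_i = gamma(i),   i,j = 1..p.
Substitute the sample gammas (Toeplitz matrix and right-hand side of size 3):
  Gamma_p = [[8.7205, 3.4607, 4.1022], [3.4607, 8.7205, 3.4607], [4.1022, 3.4607, 8.7205]]
  r_p     = [3.4607, 4.1022, 6.1531]
Written out (R1..R3):
  (R1) 8.7205 phi_1 + 3.4607 phi_2 + 4.1022 phi_3 = 3.4607
  (R2) 3.4607 phi_1 + 8.7205 phi_2 + 3.4607 phi_3 = 4.1022
  (R3) 4.1022 phi_1 + 3.4607 phi_2 + 8.7205 phi_3 = 6.1531
Gaussian elimination:
  R2 <- R2 - (3.4607/8.7205) R1 = R2 - (0.396847) R1:  7.347133 phi_2 + 1.832756 phi_3 = 2.728833
  R3 <- R3 - (4.1022/8.7205) R1 = R3 - (0.470409) R1:  1.832756 phi_2 + 6.790789 phi_3 = 4.525156
  R3 <- R3 - (1.832756/7.347133) R2 = R3 - (0.249452) R2:  6.333604 phi_3 = 3.844444
Back-substitution:
  phi_hat_3 = 3.844444 / 6.333604 = 0.606991
  phi_hat_2 = (2.728833 - (1.832756)(0.606991)) / 7.347133 = 0.22
  phi_hat_1 = (3.4607 - (3.4607)(0.22) - (4.1022)(0.606991)) / 8.7205 = 0.024006
So phi_hat = [0.0240, 0.2200, 0.6070].
Therefore phi_hat_3 = 0.6070.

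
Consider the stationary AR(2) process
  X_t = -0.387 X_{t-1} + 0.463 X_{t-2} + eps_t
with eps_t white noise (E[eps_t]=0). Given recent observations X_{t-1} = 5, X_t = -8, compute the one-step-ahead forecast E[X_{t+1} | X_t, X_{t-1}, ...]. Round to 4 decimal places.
E[X_{t+1} \mid \mathcal F_t] = 5.4110

For an AR(p) model X_t = c + sum_i phi_i X_{t-i} + eps_t, the
one-step-ahead conditional mean is
  E[X_{t+1} | X_t, ...] = c + sum_i phi_i X_{t+1-i}.
Substitute known values:
  E[X_{t+1} | ...] = (-0.387) * (-8) + (0.463) * (5)
                   = 5.4110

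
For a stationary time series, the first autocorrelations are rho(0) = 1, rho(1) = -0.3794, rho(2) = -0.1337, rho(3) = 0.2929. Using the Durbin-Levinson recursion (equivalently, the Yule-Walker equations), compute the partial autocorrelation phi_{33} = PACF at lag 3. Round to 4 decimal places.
\phi_{33} = 0.1340

The PACF at lag k is phi_{kk}, the last component of the solution
to the Yule-Walker system G_k phi = r_k where
  (G_k)_{ij} = rho(|i - j|), (r_k)_i = rho(i), i,j = 1..k.
Equivalently, Durbin-Levinson gives phi_{kk} iteratively:
  phi_{11} = rho(1)
  phi_{kk} = [rho(k) - sum_{j=1..k-1} phi_{k-1,j} rho(k-j)]
            / [1 - sum_{j=1..k-1} phi_{k-1,j} rho(j)],
  phi_{k,j} = phi_{k-1,j} - phi_{kk} phi_{k-1,k-j},  j = 1..k-1.
Step k = 1:
  phi_11 = rho(1) = -0.3794.
Step k = 2:
  phi_22 = [rho(2) - phi_11 rho(1)] / [1 - phi_11 rho(1)] = [-0.1337 - (-0.3794)(-0.3794)] / [1 - (-0.3794)(-0.3794)]
         = -0.27764436 / 0.85605564 = -0.32433.
  Update: phi_21 = phi_11 - phi_22 phi_11 = -0.3794 - (-0.32433)(-0.3794) = -0.502451.
Step k = 3:
  phi_33 = [rho(3) - phi_21 rho(2) - phi_22 rho(1)] / [1 - phi_21 rho(1) - phi_22 rho(2)]
    numerator   = 0.2929 - (-0.502451)(-0.1337) - (-0.32433)(-0.3794) = 0.10267161
    denominator = 1 - (-0.502451)(-0.3794) - (-0.32433)(-0.1337) = 0.7660073
  phi_33 = 0.10267161 / 0.7660073 = 0.134.
Therefore phi_{33} = 0.1340.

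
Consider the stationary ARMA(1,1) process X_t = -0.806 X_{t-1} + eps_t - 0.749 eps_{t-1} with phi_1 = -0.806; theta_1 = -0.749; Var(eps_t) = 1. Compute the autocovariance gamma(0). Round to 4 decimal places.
\gamma(0) = 7.9015

Multiply the model equation by X_{t-k} and take expectations. With theta_0 = psi_0 = 1 and psi_j the MA(infinity) weights, this gives
  gamma(k) - sum_i phi_i gamma(k-i) = c_k,
  c_k = sigma^2 * sum_{j=k..q} theta_j psi_{j-k}   (c_k = 0 for k > q),
using gamma(-m) = gamma(m).
psi-weights needed (psi_j = theta_j + sum_i phi_i psi_{j-i}):
  psi_1 = theta_1 + phi_1 = -0.749 + (-0.806) = -1.555
Right-hand sides:
  c_0 = sigma^2 (1 + theta_1 psi_1) = 1 * (1 + (-0.749)(-1.555)) = 1 * 2.164695 = 2.164695
  c_1 = sigma^2 theta_1 = 1 * (-0.749) = -0.749
  c_2 = 0
Equations for k = 0 and k = 1 (AR order 1):
  gamma(0) = phi_1 gamma(1) + c_0
  gamma(1) = phi_1 gamma(0) + c_1
Substituting the second into the first: gamma(0) (1 - phi_1^2) = c_0 + phi_1 c_1, so
  gamma(0) = (c_0 + phi_1 c_1) / (1 - phi_1^2) = (2.164695 + (-0.806)(-0.749)) / (1 - (-0.806)^2) = 2.768389 / 0.350364 = 7.901465.
Therefore gamma(0) = 7.9015 (to 4 decimal places).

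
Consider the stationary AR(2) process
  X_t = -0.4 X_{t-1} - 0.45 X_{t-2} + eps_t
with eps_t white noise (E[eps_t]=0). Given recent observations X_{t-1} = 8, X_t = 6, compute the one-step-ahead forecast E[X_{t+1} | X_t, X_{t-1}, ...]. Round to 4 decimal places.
E[X_{t+1} \mid \mathcal F_t] = -6.0000

For an AR(p) model X_t = c + sum_i phi_i X_{t-i} + eps_t, the
one-step-ahead conditional mean is
  E[X_{t+1} | X_t, ...] = c + sum_i phi_i X_{t+1-i}.
Substitute known values:
  E[X_{t+1} | ...] = (-0.4) * (6) + (-0.45) * (8)
                   = -6.0000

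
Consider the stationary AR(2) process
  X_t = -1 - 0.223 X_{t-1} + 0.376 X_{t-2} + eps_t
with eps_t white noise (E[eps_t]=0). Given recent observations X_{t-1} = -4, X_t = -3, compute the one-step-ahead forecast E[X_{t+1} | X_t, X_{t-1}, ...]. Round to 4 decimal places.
E[X_{t+1} \mid \mathcal F_t] = -1.8350

For an AR(p) model X_t = c + sum_i phi_i X_{t-i} + eps_t, the
one-step-ahead conditional mean is
  E[X_{t+1} | X_t, ...] = c + sum_i phi_i X_{t+1-i}.
Substitute known values:
  E[X_{t+1} | ...] = -1 + (-0.223) * (-3) + (0.376) * (-4)
                   = -1.8350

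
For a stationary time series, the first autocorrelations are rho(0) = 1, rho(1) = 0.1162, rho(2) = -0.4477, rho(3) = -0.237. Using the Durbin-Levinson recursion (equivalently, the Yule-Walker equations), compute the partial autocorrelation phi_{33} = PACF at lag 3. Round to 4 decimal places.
\phi_{33} = -0.1379

The PACF at lag k is phi_{kk}, the last component of the solution
to the Yule-Walker system G_k phi = r_k where
  (G_k)_{ij} = rho(|i - j|), (r_k)_i = rho(i), i,j = 1..k.
Equivalently, Durbin-Levinson gives phi_{kk} iteratively:
  phi_{11} = rho(1)
  phi_{kk} = [rho(k) - sum_{j=1..k-1} phi_{k-1,j} rho(k-j)]
            / [1 - sum_{j=1..k-1} phi_{k-1,j} rho(j)],
  phi_{k,j} = phi_{k-1,j} - phi_{kk} phi_{k-1,k-j},  j = 1..k-1.
Step k = 1:
  phi_11 = rho(1) = 0.1162.
Step k = 2:
  phi_22 = [rho(2) - phi_11 rho(1)] / [1 - phi_11 rho(1)] = [-0.4477 - (0.1162)(0.1162)] / [1 - (0.1162)(0.1162)]
         = -0.46120244 / 0.98649756 = -0.467515.
  Update: phi_21 = phi_11 - phi_22 phi_11 = 0.1162 - (-0.467515)(0.1162) = 0.170525.
Step k = 3:
  phi_33 = [rho(3) - phi_21 rho(2) - phi_22 rho(1)] / [1 - phi_21 rho(1) - phi_22 rho(2)]
    numerator   = -0.237 - (0.170525)(-0.4477) - (-0.467515)(0.1162) = -0.1063306
    denominator = 1 - (0.170525)(0.1162) - (-0.467515)(-0.4477) = 0.77087849
  phi_33 = -0.1063306 / 0.77087849 = -0.1379.
Therefore phi_{33} = -0.1379.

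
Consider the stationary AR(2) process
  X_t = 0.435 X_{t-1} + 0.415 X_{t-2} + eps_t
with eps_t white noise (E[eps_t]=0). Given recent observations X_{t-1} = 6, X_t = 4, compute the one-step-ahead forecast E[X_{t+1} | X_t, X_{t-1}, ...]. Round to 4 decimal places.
E[X_{t+1} \mid \mathcal F_t] = 4.2300

For an AR(p) model X_t = c + sum_i phi_i X_{t-i} + eps_t, the
one-step-ahead conditional mean is
  E[X_{t+1} | X_t, ...] = c + sum_i phi_i X_{t+1-i}.
Substitute known values:
  E[X_{t+1} | ...] = (0.435) * (4) + (0.415) * (6)
                   = 4.2300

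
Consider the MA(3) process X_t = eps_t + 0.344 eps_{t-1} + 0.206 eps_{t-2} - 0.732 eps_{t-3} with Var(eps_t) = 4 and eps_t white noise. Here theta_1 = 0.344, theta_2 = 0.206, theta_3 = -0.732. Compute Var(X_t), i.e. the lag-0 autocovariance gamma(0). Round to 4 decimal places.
\gamma(0) = 6.7864

For an MA(q) process X_t = eps_t + sum_i theta_i eps_{t-i} with
Var(eps_t) = sigma^2, the variance is
  gamma(0) = sigma^2 * (1 + sum_i theta_i^2).
  sum_i theta_i^2 = (0.344)^2 + (0.206)^2 + (-0.732)^2 = 0.118336 + 0.042436 + 0.535824 = 0.696596.
  gamma(0) = 4 * (1 + 0.696596) = 4 * 1.696596 = 6.786384, which rounds to 6.7864.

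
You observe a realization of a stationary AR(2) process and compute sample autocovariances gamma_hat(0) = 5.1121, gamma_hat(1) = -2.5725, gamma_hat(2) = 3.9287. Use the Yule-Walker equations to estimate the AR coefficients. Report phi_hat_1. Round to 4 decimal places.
\hat\phi_{1} = -0.1560

The Yule-Walker equations for an AR(p) process read, in matrix form,
  Gamma_p phi = r_p,   with   (Gamma_p)_{ij} = gamma(|i - j|),
                       (r_p)_i = gamma(i),   i,j = 1..p.
Substitute the sample gammas (Toeplitz matrix and right-hand side of size 2):
  Gamma_p = [[5.1121, -2.5725], [-2.5725, 5.1121]]
  r_p     = [-2.5725, 3.9287]
Written out:
  5.1121 phi_1 - 2.5725 phi_2 = -2.5725
  -2.5725 phi_1 + 5.1121 phi_2 = 3.9287
Solve by Cramer's rule:
  det = gamma(0)^2 - gamma(1)^2 = (5.1121)^2 - (-2.5725)^2 = 26.13356641 - 6.61775625 = 19.51581016
  phi_hat_1 = [gamma(1) gamma(0) - gamma(1) gamma(2)] / det = [(-2.5725)(5.1121) - (-2.5725)(3.9287)] / 19.51581016 = -3.0442965 / 19.51581016 = -0.156
  phi_hat_2 = [gamma(0) gamma(2) - gamma(1)^2] / det = [(5.1121)(3.9287) - (-2.5725)^2] / 19.51581016 = 13.46615102 / 19.51581016 = 0.69
So phi_hat = [-0.1560, 0.6900].
Therefore phi_hat_1 = -0.1560.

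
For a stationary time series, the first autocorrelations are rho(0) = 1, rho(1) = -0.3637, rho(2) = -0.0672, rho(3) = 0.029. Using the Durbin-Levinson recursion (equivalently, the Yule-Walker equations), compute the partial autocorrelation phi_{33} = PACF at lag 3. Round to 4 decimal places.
\phi_{33} = -0.1030

The PACF at lag k is phi_{kk}, the last component of the solution
to the Yule-Walker system G_k phi = r_k where
  (G_k)_{ij} = rho(|i - j|), (r_k)_i = rho(i), i,j = 1..k.
Equivalently, Durbin-Levinson gives phi_{kk} iteratively:
  phi_{11} = rho(1)
  phi_{kk} = [rho(k) - sum_{j=1..k-1} phi_{k-1,j} rho(k-j)]
            / [1 - sum_{j=1..k-1} phi_{k-1,j} rho(j)],
  phi_{k,j} = phi_{k-1,j} - phi_{kk} phi_{k-1,k-j},  j = 1..k-1.
Step k = 1:
  phi_11 = rho(1) = -0.3637.
Step k = 2:
  phi_22 = [rho(2) - phi_11 rho(1)] / [1 - phi_11 rho(1)] = [-0.0672 - (-0.3637)(-0.3637)] / [1 - (-0.3637)(-0.3637)]
         = -0.19947769 / 0.86772231 = -0.229887.
  Update: phi_21 = phi_11 - phi_22 phi_11 = -0.3637 - (-0.229887)(-0.3637) = -0.44731.
Step k = 3:
  phi_33 = [rho(3) - phi_21 rho(2) - phi_22 rho(1)] / [1 - phi_21 rho(1) - phi_22 rho(2)]
    numerator   = 0.029 - (-0.44731)(-0.0672) - (-0.229887)(-0.3637) = -0.08466895
    denominator = 1 - (-0.44731)(-0.3637) - (-0.229887)(-0.0672) = 0.82186507
  phi_33 = -0.08466895 / 0.82186507 = -0.103.
Therefore phi_{33} = -0.1030.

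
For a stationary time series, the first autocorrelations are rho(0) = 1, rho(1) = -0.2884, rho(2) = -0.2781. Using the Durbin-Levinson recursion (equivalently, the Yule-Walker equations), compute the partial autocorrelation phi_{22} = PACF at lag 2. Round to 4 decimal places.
\phi_{22} = -0.3940

The PACF at lag k is phi_{kk}, the last component of the solution
to the Yule-Walker system G_k phi = r_k where
  (G_k)_{ij} = rho(|i - j|), (r_k)_i = rho(i), i,j = 1..k.
Equivalently, Durbin-Levinson gives phi_{kk} iteratively:
  phi_{11} = rho(1)
  phi_{kk} = [rho(k) - sum_{j=1..k-1} phi_{k-1,j} rho(k-j)]
            / [1 - sum_{j=1..k-1} phi_{k-1,j} rho(j)],
  phi_{k,j} = phi_{k-1,j} - phi_{kk} phi_{k-1,k-j},  j = 1..k-1.
Step k = 1:
  phi_11 = rho(1) = -0.2884.
Step k = 2:
  phi_22 = [rho(2) - phi_11 rho(1)] / [1 - phi_11 rho(1)] = [-0.2781 - (-0.2884)(-0.2884)] / [1 - (-0.2884)(-0.2884)]
         = -0.36127456 / 0.91682544 = -0.394.
Therefore phi_{22} = -0.3940.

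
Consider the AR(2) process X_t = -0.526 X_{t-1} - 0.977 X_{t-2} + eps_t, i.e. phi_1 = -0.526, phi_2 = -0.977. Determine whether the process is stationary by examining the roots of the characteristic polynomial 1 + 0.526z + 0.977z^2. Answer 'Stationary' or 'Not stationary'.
\text{Stationary}

The AR(p) characteristic polynomial is P(z) = 1 + 0.526z + 0.977z^2.
Stationarity requires all roots to lie outside the unit circle, i.e. |z| > 1 for every root.
Set 1 + (0.526) z + (0.977) z^2 = 0, i.e. a z^2 + b z + c = 0 with a = 0.977, b = 0.526, c = 1.
Discriminant D = b^2 - 4ac = (0.526)^2 - 4*(0.977)*1 = 0.276676 - (3.908) = -3.631324.
D < 0, so the roots are the complex-conjugate pair z = (-b +/- i sqrt(-D)) / (2a) = -0.2692 +/- 0.9752i.
For a conjugate pair |z|^2 = z * conj(z) = (product of roots) = c/a = 1/(0.977) = 1.023541, so |z| = sqrt(1.023541) = 1.0117 for both roots.
Moduli of all roots: 1.0117, 1.0117.
All moduli strictly greater than 1? Yes.
Verdict: Stationary.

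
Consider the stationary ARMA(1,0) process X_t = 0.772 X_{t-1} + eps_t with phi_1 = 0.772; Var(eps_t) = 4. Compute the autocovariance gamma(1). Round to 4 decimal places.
\gamma(1) = 7.6433

Multiply the model equation by X_{t-k} and take expectations. With theta_0 = psi_0 = 1 and psi_j the MA(infinity) weights, this gives
  gamma(k) - sum_i phi_i gamma(k-i) = c_k,
  c_k = sigma^2 * sum_{j=k..q} theta_j psi_{j-k}   (c_k = 0 for k > q),
using gamma(-m) = gamma(m).
Pure AR (q = 0): c_0 = sigma^2 = 4, c_k = 0 for k >= 1.
Equations for k = 0 and k = 1 (AR order 1):
  gamma(0) = phi_1 gamma(1) + c_0
  gamma(1) = phi_1 gamma(0) + c_1
Substituting the second into the first: gamma(0) (1 - phi_1^2) = c_0 + phi_1 c_1, so
  gamma(0) = c_0 / (1 - phi_1^2) = 4 / (1 - (0.772)^2) = 4 / 0.404016 = 9.900598.
  gamma(1) = phi_1 gamma(0) = (0.772)(9.900598) = 7.643262.
Therefore gamma(1) = 7.6433 (to 4 decimal places).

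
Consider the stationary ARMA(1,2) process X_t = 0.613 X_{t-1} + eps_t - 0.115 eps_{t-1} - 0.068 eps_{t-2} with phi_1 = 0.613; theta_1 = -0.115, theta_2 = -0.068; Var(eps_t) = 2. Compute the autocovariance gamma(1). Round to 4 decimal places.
\gamma(1) = 1.3429

Multiply the model equation by X_{t-k} and take expectations. With theta_0 = psi_0 = 1 and psi_j the MA(infinity) weights, this gives
  gamma(k) - sum_i phi_i gamma(k-i) = c_k,
  c_k = sigma^2 * sum_{j=k..q} theta_j psi_{j-k}   (c_k = 0 for k > q),
using gamma(-m) = gamma(m).
psi-weights needed (psi_j = theta_j + sum_i phi_i psi_{j-i}):
  psi_1 = theta_1 + phi_1 = -0.115 + (0.613) = 0.498
  psi_2 = theta_2 + phi_1 psi_1 = -0.068 + (0.613)(0.498) = 0.237274
Right-hand sides:
  c_0 = sigma^2 (1 + theta_1 psi_1 + theta_2 psi_2) = 2 * (1 + (-0.115)(0.498) + (-0.068)(0.237274)) = 2 * 0.926595 = 1.853191
  c_1 = sigma^2 (theta_1 + theta_2 psi_1) = 2 * (-0.115 + (-0.068)(0.498)) = -0.297728
  c_2 = sigma^2 theta_2 = 2 * (-0.068) = -0.136
Equations for k = 0 and k = 1 (AR order 1):
  gamma(0) = phi_1 gamma(1) + c_0
  gamma(1) = phi_1 gamma(0) + c_1
Substituting the second into the first: gamma(0) (1 - phi_1^2) = c_0 + phi_1 c_1, so
  gamma(0) = (c_0 + phi_1 c_1) / (1 - phi_1^2) = (1.853191 + (0.613)(-0.297728)) / (1 - (0.613)^2) = 1.670683 / 0.624231 = 2.676387.
  gamma(1) = phi_1 gamma(0) + c_1 = (0.613)(2.676387) + (-0.297728) = 1.342897.
Therefore gamma(1) = 1.3429 (to 4 decimal places).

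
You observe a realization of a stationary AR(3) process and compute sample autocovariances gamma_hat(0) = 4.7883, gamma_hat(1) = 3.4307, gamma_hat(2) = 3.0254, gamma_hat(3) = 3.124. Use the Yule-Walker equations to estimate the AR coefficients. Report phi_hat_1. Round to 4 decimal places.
\hat\phi_{1} = 0.4700

The Yule-Walker equations for an AR(p) process read, in matrix form,
  Gamma_p phi = r_p,   with   (Gamma_p)_{ij} = gamma(|i - j|),
                       (r_p)_i = gamma(i),   i,j = 1..p.
Substitute the sample gammas (Toeplitz matrix and right-hand side of size 3):
  Gamma_p = [[4.7883, 3.4307, 3.0254], [3.4307, 4.7883, 3.4307], [3.0254, 3.4307, 4.7883]]
  r_p     = [3.4307, 3.0254, 3.124]
Written out (R1..R3):
  (R1) 4.7883 phi_1 + 3.4307 phi_2 + 3.0254 phi_3 = 3.4307
  (R2) 3.4307 phi_1 + 4.7883 phi_2 + 3.4307 phi_3 = 3.0254
  (R3) 3.0254 phi_1 + 3.4307 phi_2 + 4.7883 phi_3 = 3.124
Gaussian elimination:
  R2 <- R2 - (3.4307/4.7883) R1 = R2 - (0.716476) R1:  2.330287 phi_2 + 1.263075 phi_3 = 0.567387
  R3 <- R3 - (3.0254/4.7883) R1 = R3 - (0.631832) R1:  1.263075 phi_2 + 2.876756 phi_3 = 0.956375
  R3 <- R3 - (1.263075/2.330287) R2 = R3 - (0.542025) R2:  2.192138 phi_3 = 0.648837
Back-substitution:
  phi_hat_3 = 0.648837 / 2.192138 = 0.295983
  phi_hat_2 = (0.567387 - (1.263075)(0.295983)) / 2.330287 = 0.083053
  phi_hat_1 = (3.4307 - (3.4307)(0.083053) - (3.0254)(0.295983)) / 4.7883 = 0.469958
So phi_hat = [0.4700, 0.0831, 0.2960].
Therefore phi_hat_1 = 0.4700.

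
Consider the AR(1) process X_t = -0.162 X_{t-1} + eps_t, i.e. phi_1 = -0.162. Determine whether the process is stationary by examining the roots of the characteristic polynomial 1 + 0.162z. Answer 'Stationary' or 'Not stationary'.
\text{Stationary}

The AR(p) characteristic polynomial is P(z) = 1 + 0.162z.
Stationarity requires all roots to lie outside the unit circle, i.e. |z| > 1 for every root.
This is linear in z: 1 + (0.162) z = 0  =>  z = -1/(0.162) = -6.17284,  |z| = 6.17284.
Moduli of all roots: 6.1728.
All moduli strictly greater than 1? Yes.
Verdict: Stationary.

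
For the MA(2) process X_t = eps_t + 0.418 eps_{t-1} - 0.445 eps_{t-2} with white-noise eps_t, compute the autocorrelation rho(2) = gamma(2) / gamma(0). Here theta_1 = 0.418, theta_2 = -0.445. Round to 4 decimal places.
\rho(2) = -0.3242

For an MA(q) process with theta_0 = 1, the autocovariance is
  gamma(k) = sigma^2 * sum_{i=0..q-k} theta_i * theta_{i+k},
and rho(k) = gamma(k) / gamma(0). Sigma^2 cancels.
  numerator   = (1)*(-0.445) = -0.445.
  denominator = (1)^2 + (0.418)^2 + (-0.445)^2 = 1.372749.
  rho(2) = -0.445 / 1.372749 = -0.3242.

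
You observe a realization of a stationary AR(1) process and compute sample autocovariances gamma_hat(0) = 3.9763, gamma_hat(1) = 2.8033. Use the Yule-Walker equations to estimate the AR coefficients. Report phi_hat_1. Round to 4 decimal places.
\hat\phi_{1} = 0.7050

The Yule-Walker equations for an AR(p) process read, in matrix form,
  Gamma_p phi = r_p,   with   (Gamma_p)_{ij} = gamma(|i - j|),
                       (r_p)_i = gamma(i),   i,j = 1..p.
Substitute the sample gammas (Toeplitz matrix and right-hand side of size 1):
  Gamma_p = [[3.9763]]
  r_p     = [2.8033]
With p = 1 this is the single equation gamma(0) phi_1 = gamma(1):
  phi_hat_1 = gamma(1) / gamma(0) = 2.8033 / 3.9763 = 0.7050.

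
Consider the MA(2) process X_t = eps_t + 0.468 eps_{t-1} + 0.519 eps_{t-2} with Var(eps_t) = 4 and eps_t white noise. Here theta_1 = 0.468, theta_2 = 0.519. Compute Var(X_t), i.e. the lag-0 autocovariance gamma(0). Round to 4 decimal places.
\gamma(0) = 5.9535

For an MA(q) process X_t = eps_t + sum_i theta_i eps_{t-i} with
Var(eps_t) = sigma^2, the variance is
  gamma(0) = sigma^2 * (1 + sum_i theta_i^2).
  sum_i theta_i^2 = (0.468)^2 + (0.519)^2 = 0.219024 + 0.269361 = 0.488385.
  gamma(0) = 4 * (1 + 0.488385) = 4 * 1.488385 = 5.95354, which rounds to 5.9535.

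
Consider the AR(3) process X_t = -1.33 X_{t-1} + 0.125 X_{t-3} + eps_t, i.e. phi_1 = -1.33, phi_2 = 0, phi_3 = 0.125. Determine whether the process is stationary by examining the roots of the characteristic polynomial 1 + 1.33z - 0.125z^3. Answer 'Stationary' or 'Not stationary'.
\text{Not stationary}

The AR(p) characteristic polynomial is P(z) = 1 + 1.33z - 0.125z^3.
Stationarity requires all roots to lie outside the unit circle, i.e. |z| > 1 for every root.
Degree 3: look for a simple real root z0 first, then factor out (1 - z/z0) and solve the remaining quadratic.
Testing z0 = -0.8: P(-0.8) = 1 + (1.33)(-0.8) + (0)(-0.8)^2 + (-0.125)(-0.8)^3
  = 1 + (-1.064) + (0) + (0.064) = 0.  So z_0 = -0.8 is a root, |z_0| = 0.8.
Divide out the factor (1 + 1.25 z) = (1 - z/z0) (since 1/z0 = -1.25):
  P(z) = (1 + 1.25 z)(1 + (0.08) z + (-0.1) z^2)
  [check: z-coef 0.08 - (-1.25) = 1.33; z^2-coef -0.1 - (-1.25)(0.08) = 0; z^3-coef -(-1.25)(-0.1) = -0.125.]
Remaining roots from the quadratic factor 1 + (0.08) z + (-0.1) z^2:
  Set 1 + (0.08) z + (-0.1) z^2 = 0, i.e. a z^2 + b z + c = 0 with a = -0.1, b = 0.08, c = 1.
  Discriminant D = b^2 - 4ac = (0.08)^2 - 4*(-0.1)*1 = 0.0064 - (-0.4) = 0.4064.
  D >= 0, so the roots are real: z = (-b +/- sqrt(D)) / (2a) = (-0.08 +/- 0.637495) / (-0.2).
    z_1 = (-0.08 + 0.637495) / (-0.2) = -2.7875,   |z_1| = 2.7875.
    z_2 = (-0.08 - 0.637495) / (-0.2) = 3.5875,   |z_2| = 3.5875.
Moduli of all roots: 0.8000, 2.7875, 3.5875.
All moduli strictly greater than 1? No.
Verdict: Not stationary.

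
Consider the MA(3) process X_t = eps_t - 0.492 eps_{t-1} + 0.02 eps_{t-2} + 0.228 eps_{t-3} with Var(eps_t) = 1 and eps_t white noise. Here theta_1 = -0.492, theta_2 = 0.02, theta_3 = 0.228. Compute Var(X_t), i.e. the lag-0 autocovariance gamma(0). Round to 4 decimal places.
\gamma(0) = 1.2944

For an MA(q) process X_t = eps_t + sum_i theta_i eps_{t-i} with
Var(eps_t) = sigma^2, the variance is
  gamma(0) = sigma^2 * (1 + sum_i theta_i^2).
  sum_i theta_i^2 = (-0.492)^2 + (0.02)^2 + (0.228)^2 = 0.242064 + 0.0004 + 0.051984 = 0.294448.
  gamma(0) = 1 * (1 + 0.294448) = 1 * 1.294448 = 1.294448, which rounds to 1.2944.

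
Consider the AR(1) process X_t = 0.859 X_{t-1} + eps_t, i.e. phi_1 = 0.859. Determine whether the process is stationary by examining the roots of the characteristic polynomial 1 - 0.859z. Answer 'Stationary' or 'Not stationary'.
\text{Stationary}

The AR(p) characteristic polynomial is P(z) = 1 - 0.859z.
Stationarity requires all roots to lie outside the unit circle, i.e. |z| > 1 for every root.
This is linear in z: 1 + (-0.859) z = 0  =>  z = -1/(-0.859) = 1.164144,  |z| = 1.164144.
Moduli of all roots: 1.1641.
All moduli strictly greater than 1? Yes.
Verdict: Stationary.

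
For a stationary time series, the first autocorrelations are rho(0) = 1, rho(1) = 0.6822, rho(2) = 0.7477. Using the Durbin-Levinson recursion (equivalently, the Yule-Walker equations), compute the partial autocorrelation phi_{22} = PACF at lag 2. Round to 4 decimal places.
\phi_{22} = 0.5281

The PACF at lag k is phi_{kk}, the last component of the solution
to the Yule-Walker system G_k phi = r_k where
  (G_k)_{ij} = rho(|i - j|), (r_k)_i = rho(i), i,j = 1..k.
Equivalently, Durbin-Levinson gives phi_{kk} iteratively:
  phi_{11} = rho(1)
  phi_{kk} = [rho(k) - sum_{j=1..k-1} phi_{k-1,j} rho(k-j)]
            / [1 - sum_{j=1..k-1} phi_{k-1,j} rho(j)],
  phi_{k,j} = phi_{k-1,j} - phi_{kk} phi_{k-1,k-j},  j = 1..k-1.
Step k = 1:
  phi_11 = rho(1) = 0.6822.
Step k = 2:
  phi_22 = [rho(2) - phi_11 rho(1)] / [1 - phi_11 rho(1)] = [0.7477 - (0.6822)(0.6822)] / [1 - (0.6822)(0.6822)]
         = 0.28230316 / 0.53460316 = 0.5281.
Therefore phi_{22} = 0.5281.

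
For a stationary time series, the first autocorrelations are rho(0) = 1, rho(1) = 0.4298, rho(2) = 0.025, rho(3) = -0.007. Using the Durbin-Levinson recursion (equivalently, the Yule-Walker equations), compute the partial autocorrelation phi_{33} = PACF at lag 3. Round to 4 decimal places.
\phi_{33} = 0.0821

The PACF at lag k is phi_{kk}, the last component of the solution
to the Yule-Walker system G_k phi = r_k where
  (G_k)_{ij} = rho(|i - j|), (r_k)_i = rho(i), i,j = 1..k.
Equivalently, Durbin-Levinson gives phi_{kk} iteratively:
  phi_{11} = rho(1)
  phi_{kk} = [rho(k) - sum_{j=1..k-1} phi_{k-1,j} rho(k-j)]
            / [1 - sum_{j=1..k-1} phi_{k-1,j} rho(j)],
  phi_{k,j} = phi_{k-1,j} - phi_{kk} phi_{k-1,k-j},  j = 1..k-1.
Step k = 1:
  phi_11 = rho(1) = 0.4298.
Step k = 2:
  phi_22 = [rho(2) - phi_11 rho(1)] / [1 - phi_11 rho(1)] = [0.025 - (0.4298)(0.4298)] / [1 - (0.4298)(0.4298)]
         = -0.15972804 / 0.81527196 = -0.19592.
  Update: phi_21 = phi_11 - phi_22 phi_11 = 0.4298 - (-0.19592)(0.4298) = 0.514006.
Step k = 3:
  phi_33 = [rho(3) - phi_21 rho(2) - phi_22 rho(1)] / [1 - phi_21 rho(1) - phi_22 rho(2)]
    numerator   = -0.007 - (0.514006)(0.025) - (-0.19592)(0.4298) = 0.06435623
    denominator = 1 - (0.514006)(0.4298) - (-0.19592)(0.025) = 0.78397805
  phi_33 = 0.06435623 / 0.78397805 = 0.0821.
Therefore phi_{33} = 0.0821.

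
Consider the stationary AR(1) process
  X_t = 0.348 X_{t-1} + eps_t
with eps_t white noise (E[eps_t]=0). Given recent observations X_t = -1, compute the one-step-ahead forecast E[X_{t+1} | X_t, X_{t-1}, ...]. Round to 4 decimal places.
E[X_{t+1} \mid \mathcal F_t] = -0.3480

For an AR(p) model X_t = c + sum_i phi_i X_{t-i} + eps_t, the
one-step-ahead conditional mean is
  E[X_{t+1} | X_t, ...] = c + sum_i phi_i X_{t+1-i}.
Substitute known values:
  E[X_{t+1} | ...] = (0.348) * (-1)
                   = -0.3480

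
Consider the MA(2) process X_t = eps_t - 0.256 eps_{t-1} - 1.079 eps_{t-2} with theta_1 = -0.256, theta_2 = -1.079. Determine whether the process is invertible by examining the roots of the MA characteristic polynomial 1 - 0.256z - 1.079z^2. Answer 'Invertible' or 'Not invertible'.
\text{Not invertible}

The MA(q) characteristic polynomial is P(z) = 1 - 0.256z - 1.079z^2.
Invertibility requires all roots to lie outside the unit circle, i.e. |z| > 1 for every root.
Set 1 + (-0.256) z + (-1.079) z^2 = 0, i.e. a z^2 + b z + c = 0 with a = -1.079, b = -0.256, c = 1.
Discriminant D = b^2 - 4ac = (-0.256)^2 - 4*(-1.079)*1 = 0.065536 - (-4.316) = 4.381536.
D >= 0, so the roots are real: z = (-b +/- sqrt(D)) / (2a) = (0.256 +/- 2.093212) / (-2.158).
  z_1 = (0.256 + 2.093212) / (-2.158) = -1.0886,   |z_1| = 1.0886.
  z_2 = (0.256 - 2.093212) / (-2.158) = 0.8513,   |z_2| = 0.8513.
Moduli of all roots: 1.0886, 0.8513.
All moduli strictly greater than 1? No.
Verdict: Not invertible.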